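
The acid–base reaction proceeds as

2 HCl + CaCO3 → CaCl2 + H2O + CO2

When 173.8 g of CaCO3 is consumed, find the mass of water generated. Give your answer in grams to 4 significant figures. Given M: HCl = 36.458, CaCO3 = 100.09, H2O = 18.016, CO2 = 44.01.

31.28 g

n(CaCO3) = 173.80 g / 100.09 g/mol = 1.7364 mol.
From the equation the CaCO3:H2O mole ratio is 1:1, so n(H2O) = 1.7364 × 1/1 = 1.7364 mol.
Mass of H2O = 1.7364 mol × 18.016 g/mol = 31.284 g.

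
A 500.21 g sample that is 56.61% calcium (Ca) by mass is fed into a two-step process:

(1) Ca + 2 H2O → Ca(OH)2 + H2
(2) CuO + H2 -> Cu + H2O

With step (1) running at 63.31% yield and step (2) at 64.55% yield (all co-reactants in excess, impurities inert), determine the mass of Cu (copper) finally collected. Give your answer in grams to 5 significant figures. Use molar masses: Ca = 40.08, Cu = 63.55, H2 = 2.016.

183.49 g

Pure Ca = 500.21 × 0.5661 = 283.169 g.
n(Ca) = 283.169 / 40.08 = 7.06509 mol.
Step 1 (Ca:H2 = 1:1): theoretical n(H2) = 7.06509 mol; at 63.31% yield, n(H2) = 4.47291 mol.
Step 2 (H2:Cu = 1:1): theoretical n(Cu) = 4.47291 mol, so theoretical mass = 4.47291 × 63.55 = 284.253 g.
At 64.55% yield, actual mass of Cu = 284.253 × 0.6455 = 183.486 g.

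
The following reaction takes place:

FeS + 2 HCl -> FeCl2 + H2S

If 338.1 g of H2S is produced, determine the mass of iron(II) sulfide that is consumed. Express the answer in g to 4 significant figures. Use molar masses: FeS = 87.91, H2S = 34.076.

872.2 g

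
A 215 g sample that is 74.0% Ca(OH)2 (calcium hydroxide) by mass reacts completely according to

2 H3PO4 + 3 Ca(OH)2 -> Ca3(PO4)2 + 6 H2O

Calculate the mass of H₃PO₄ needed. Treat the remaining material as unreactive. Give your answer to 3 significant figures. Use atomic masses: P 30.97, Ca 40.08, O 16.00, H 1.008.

Mass of pure Ca(OH)2 = 215 g × 0.740 = 159.1 g.
M(Ca(OH)2) = 40.08 + 2(16.00) + 2(1.008) = 74.096 g/mol.
M(H3PO4) = 3(1.008) + 30.97 + 4(16.00) = 97.994 g/mol.
n(Ca(OH)2) = 159.1 g / 74.096 g/mol = 2.147 mol.
From the equation the Ca(OH)2:H3PO4 mole ratio is 3:2, so n(H3PO4) = 2.147 × 2/3 = 1.431 mol.
Mass of H3PO4 = 1.431 mol × 97.994 g/mol = 140.3 g.

140 g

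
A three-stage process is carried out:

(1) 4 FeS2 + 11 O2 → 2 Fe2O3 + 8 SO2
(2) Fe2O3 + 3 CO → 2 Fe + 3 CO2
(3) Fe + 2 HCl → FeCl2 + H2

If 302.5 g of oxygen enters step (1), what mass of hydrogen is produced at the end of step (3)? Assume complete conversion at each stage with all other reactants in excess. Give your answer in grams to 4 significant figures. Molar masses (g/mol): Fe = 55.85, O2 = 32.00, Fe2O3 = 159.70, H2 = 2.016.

6.930 g

n(O2) = 302.5 / 32.00 = 9.4531 mol.
Reaction (1): O2→Fe2O3 ratio 11:2 ⇒ n(Fe2O3) = 1.7188 mol.
Reaction (2): Fe2O3→Fe ratio 1:2 ⇒ n(Fe) = 3.4375 mol.
Reaction (3): Fe→H2 ratio 1:1 ⇒ n(H2) = 3.4375 mol.
Mass of H2 = 3.4375 × 2.016 = 6.9300 g.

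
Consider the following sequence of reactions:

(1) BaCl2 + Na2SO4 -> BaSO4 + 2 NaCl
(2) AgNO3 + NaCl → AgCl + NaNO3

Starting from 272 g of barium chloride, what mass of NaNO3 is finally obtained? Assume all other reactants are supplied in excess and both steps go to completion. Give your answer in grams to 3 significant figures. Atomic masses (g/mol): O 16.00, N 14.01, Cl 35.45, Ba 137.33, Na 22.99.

222 g

M(BaCl2) = 137.33 + 2(35.45) = 208.23 g/mol.
M(NaNO3) = 22.99 + 14.01 + 3(16.00) = 85.00 g/mol.
n(BaCl2) = 272.0 / 208.23 = 1.306 mol.
Step 1 gives a 1:2 ratio of BaCl2 to NaCl, so n(NaCl) = 2.612 mol.
In step 2 the NaCl:NaNO3 ratio is 1:1, so n(NaNO3) = 2.612 mol.
Mass of NaNO3 = 2.612 × 85.00 = 222.1 g.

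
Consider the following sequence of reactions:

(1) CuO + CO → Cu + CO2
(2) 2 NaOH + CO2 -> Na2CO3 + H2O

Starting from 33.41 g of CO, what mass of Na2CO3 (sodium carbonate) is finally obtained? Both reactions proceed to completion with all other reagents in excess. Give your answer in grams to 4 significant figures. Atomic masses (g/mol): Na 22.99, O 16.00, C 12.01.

M(CO) = 12.01 + 16.00 = 28.01 g/mol.
M(Na2CO3) = 2(22.99) + 12.01 + 3(16.00) = 105.99 g/mol.
n(CO) = 33.410 / 28.01 = 1.1928 mol.
Step 1 gives a 1:1 ratio of CO to CO2, so n(CO2) = 1.1928 mol.
In step 2 the CO2:Na2CO3 ratio is 1:1, so n(Na2CO3) = 1.1928 mol.
Mass of Na2CO3 = 1.1928 × 105.99 = 126.42 g.

126.4 g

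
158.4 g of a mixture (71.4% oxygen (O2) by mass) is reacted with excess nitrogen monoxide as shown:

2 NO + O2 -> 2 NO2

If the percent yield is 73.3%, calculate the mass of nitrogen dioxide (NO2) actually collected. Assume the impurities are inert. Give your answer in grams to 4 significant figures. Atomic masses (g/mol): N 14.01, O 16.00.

238.4 g

Pure O2 available = 158.4 g × 0.714 = 113.10 g.
M(O2) = 2(16.00) = 32.00 g/mol.
M(NO2) = 14.01 + 2(16.00) = 46.01 g/mol.
n(O2) = 113.10 g / 32.00 g/mol = 3.5343 mol.
From the equation the O2:NO2 mole ratio is 1:2, so n(NO2) = 3.5343 × 2/1 = 7.0686 mol.
Mass of NO2 = 7.0686 mol × 46.01 g/mol = 325.23 g.
Actual mass collected = 325.23 g × 0.733 = 238.39 g.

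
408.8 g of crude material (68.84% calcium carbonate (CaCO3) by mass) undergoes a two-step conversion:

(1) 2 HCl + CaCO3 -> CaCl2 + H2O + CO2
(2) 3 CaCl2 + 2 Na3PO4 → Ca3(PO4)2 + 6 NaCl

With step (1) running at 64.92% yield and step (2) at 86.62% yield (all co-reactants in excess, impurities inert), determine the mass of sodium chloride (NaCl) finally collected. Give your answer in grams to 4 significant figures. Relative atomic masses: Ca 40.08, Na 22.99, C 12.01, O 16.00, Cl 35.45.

184.8 g

Pure CaCO3 = 408.8 × 0.6884 = 281.42 g.
M(CaCO3) = 40.08 + 12.01 + 3(16.00) = 100.09 g/mol.
M(NaCl) = 22.99 + 35.45 = 58.44 g/mol.
n(CaCO3) = 281.42 / 100.09 = 2.8116 mol.
Step 1 (CaCO3:CaCl2 = 1:1): theoretical n(CaCl2) = 2.8116 mol; at 64.92% yield, n(CaCl2) = 1.8253 mol.
Step 2 (CaCl2:NaCl = 3:6): theoretical n(NaCl) = 3.6506 mol, so theoretical mass = 3.6506 × 58.44 = 213.34 g.
At 86.62% yield, actual mass of NaCl = 213.34 × 0.8662 = 184.80 g.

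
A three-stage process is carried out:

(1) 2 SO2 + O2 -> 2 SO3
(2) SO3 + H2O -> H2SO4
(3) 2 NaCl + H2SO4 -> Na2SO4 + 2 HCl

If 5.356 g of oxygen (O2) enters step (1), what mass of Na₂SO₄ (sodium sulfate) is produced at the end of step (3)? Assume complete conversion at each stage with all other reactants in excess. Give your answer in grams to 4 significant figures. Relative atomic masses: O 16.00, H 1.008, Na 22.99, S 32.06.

47.55 g

M(O2) = 2(16.00) = 32.00 g/mol.
M(Na2SO4) = 2(22.99) + 32.06 + 4(16.00) = 142.04 g/mol.
n(O2) = 5.356 / 32.00 = 0.16737 mol.
Reaction (1): O2→SO3 ratio 1:2 ⇒ n(SO3) = 0.33475 mol.
Reaction (2): SO3→H2SO4 ratio 1:1 ⇒ n(H2SO4) = 0.33475 mol.
Reaction (3): H2SO4→Na2SO4 ratio 1:1 ⇒ n(Na2SO4) = 0.33475 mol.
Mass of Na2SO4 = 0.33475 × 142.04 = 47.548 g.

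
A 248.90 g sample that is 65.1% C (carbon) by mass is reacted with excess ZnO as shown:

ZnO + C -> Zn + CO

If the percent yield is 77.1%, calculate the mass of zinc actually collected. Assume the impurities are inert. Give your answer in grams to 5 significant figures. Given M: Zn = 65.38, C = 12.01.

680.08 g

Pure C available = 248.90 g × 0.651 = 162.034 g.
n(C) = 162.034 g / 12.01 g/mol = 13.4916 mol.
From the equation the C:Zn mole ratio is 1:1, so n(Zn) = 13.4916 × 1/1 = 13.4916 mol.
Mass of Zn = 13.4916 mol × 65.38 g/mol = 882.080 g.
Actual mass collected = 882.080 g × 0.771 = 680.083 g.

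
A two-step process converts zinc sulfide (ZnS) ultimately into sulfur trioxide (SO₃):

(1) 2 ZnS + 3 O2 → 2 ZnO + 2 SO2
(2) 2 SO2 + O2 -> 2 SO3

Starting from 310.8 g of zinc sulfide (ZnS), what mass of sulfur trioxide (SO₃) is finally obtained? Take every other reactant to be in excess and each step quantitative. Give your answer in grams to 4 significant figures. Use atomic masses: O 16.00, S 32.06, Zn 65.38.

255.4 g

M(ZnS) = 65.38 + 32.06 = 97.44 g/mol.
M(SO3) = 32.06 + 3(16.00) = 80.06 g/mol.
n(ZnS) = 310.80 / 97.44 = 3.1897 mol.
Step 1 gives a 2:2 ratio of ZnS to SO2, so n(SO2) = 3.1897 mol.
In step 2 the SO2:SO3 ratio is 2:2, so n(SO3) = 3.1897 mol.
Mass of SO3 = 3.1897 × 80.06 = 255.36 g.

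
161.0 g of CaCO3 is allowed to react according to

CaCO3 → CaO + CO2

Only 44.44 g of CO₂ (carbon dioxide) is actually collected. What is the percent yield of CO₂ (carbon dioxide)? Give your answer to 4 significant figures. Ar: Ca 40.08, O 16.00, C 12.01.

62.78 %

M(CaCO3) = 40.08 + 12.01 + 3(16.00) = 100.09 g/mol.
M(CO2) = 12.01 + 2(16.00) = 44.01 g/mol.
n(CaCO3) = 161.00 g / 100.09 g/mol = 1.6086 mol.
From the equation the CaCO3:CO2 mole ratio is 1:1, so n(CO2) = 1.6086 × 1/1 = 1.6086 mol.
Mass of CO2 = 1.6086 mol × 44.01 g/mol = 70.792 g.
This is the theoretical yield. Percent yield = 44.44 g / 70.792 g × 100% = 62.775%.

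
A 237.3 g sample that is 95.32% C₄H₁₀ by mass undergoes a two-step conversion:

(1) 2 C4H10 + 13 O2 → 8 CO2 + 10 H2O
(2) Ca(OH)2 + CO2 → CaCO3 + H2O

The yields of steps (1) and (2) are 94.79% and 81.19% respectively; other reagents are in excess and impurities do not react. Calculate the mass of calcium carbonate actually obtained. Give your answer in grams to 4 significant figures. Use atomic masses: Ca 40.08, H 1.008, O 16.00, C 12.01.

Pure C4H10 = 237.3 × 0.9532 = 226.19 g.
M(C4H10) = 4(12.01) + 10(1.008) = 58.12 g/mol.
M(CaCO3) = 40.08 + 12.01 + 3(16.00) = 100.09 g/mol.
n(C4H10) = 226.19 / 58.12 = 3.8919 mol.
Step 1 (C4H10:CO2 = 2:8): theoretical n(CO2) = 15.567 mol; at 94.79% yield, n(CO2) = 14.756 mol.
Step 2 (CO2:CaCO3 = 1:1): theoretical n(CaCO3) = 14.756 mol, so theoretical mass = 14.756 × 100.09 = 1477.0 g.
At 81.19% yield, actual mass of CaCO3 = 1477.0 × 0.8119 = 1199.1 g.

1199 g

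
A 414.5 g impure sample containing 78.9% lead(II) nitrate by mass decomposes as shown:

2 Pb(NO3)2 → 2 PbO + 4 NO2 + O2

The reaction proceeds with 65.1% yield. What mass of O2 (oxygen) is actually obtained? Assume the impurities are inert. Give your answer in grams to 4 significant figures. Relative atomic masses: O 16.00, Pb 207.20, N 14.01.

Pure Pb(NO3)2 available = 414.5 g × 0.789 = 327.04 g.
M(Pb(NO3)2) = 207.20 + 2(14.01) + 6(16.00) = 331.22 g/mol.
M(O2) = 2(16.00) = 32.00 g/mol.
n(Pb(NO3)2) = 327.04 g / 331.22 g/mol = 0.98738 mol.
From the equation the Pb(NO3)2:O2 mole ratio is 2:1, so n(O2) = 0.98738 × 1/2 = 0.49369 mol.
Mass of O2 = 0.49369 mol × 32.00 g/mol = 15.798 g.
Actual mass collected = 15.798 g × 0.651 = 10.285 g.

10.28 g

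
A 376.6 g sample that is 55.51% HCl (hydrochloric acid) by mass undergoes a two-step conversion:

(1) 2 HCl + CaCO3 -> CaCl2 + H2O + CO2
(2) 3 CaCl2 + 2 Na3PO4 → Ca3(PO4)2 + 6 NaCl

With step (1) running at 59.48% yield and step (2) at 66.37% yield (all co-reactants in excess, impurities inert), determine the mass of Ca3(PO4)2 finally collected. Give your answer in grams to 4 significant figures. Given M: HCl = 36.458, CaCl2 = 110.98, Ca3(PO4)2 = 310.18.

Pure HCl = 376.6 × 0.5551 = 209.05 g.
n(HCl) = 209.05 / 36.458 = 5.7340 mol.
Step 1 (HCl:CaCl2 = 2:1): theoretical n(CaCl2) = 2.8670 mol; at 59.48% yield, n(CaCl2) = 1.7053 mol.
Step 2 (CaCl2:Ca3(PO4)2 = 3:1): theoretical n(Ca3(PO4)2) = 0.56843 mol, so theoretical mass = 0.56843 × 310.18 = 176.32 g.
At 66.37% yield, actual mass of Ca3(PO4)2 = 176.32 × 0.6637 = 117.02 g.

117.0 g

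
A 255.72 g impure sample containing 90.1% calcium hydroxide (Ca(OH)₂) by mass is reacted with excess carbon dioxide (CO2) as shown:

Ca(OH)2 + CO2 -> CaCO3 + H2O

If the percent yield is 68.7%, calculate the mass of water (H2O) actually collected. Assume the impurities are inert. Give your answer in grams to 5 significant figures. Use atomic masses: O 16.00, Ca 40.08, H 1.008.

Pure Ca(OH)2 available = 255.72 g × 0.901 = 230.404 g.
M(Ca(OH)2) = 40.08 + 2(16.00) + 2(1.008) = 74.096 g/mol.
M(H2O) = 2(1.008) + 16.00 = 18.016 g/mol.
n(Ca(OH)2) = 230.404 g / 74.096 g/mol = 3.10953 mol.
From the equation the Ca(OH)2:H2O mole ratio is 1:1, so n(H2O) = 3.10953 × 1/1 = 3.10953 mol.
Mass of H2O = 3.10953 mol × 18.016 g/mol = 56.0213 g.
Actual mass collected = 56.0213 g × 0.687 = 38.4866 g.

38.487 g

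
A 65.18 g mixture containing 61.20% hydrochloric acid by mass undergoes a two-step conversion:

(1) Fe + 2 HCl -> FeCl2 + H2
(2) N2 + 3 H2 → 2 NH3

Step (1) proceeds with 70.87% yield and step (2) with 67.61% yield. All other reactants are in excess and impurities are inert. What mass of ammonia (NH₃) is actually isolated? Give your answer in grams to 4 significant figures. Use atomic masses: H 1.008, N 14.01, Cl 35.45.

2.977 g

Pure HCl = 65.18 × 0.6120 = 39.890 g.
M(HCl) = 1.008 + 35.45 = 36.458 g/mol.
M(NH3) = 14.01 + 3(1.008) = 17.034 g/mol.
n(HCl) = 39.890 / 36.458 = 1.0941 mol.
Step 1 (HCl:H2 = 2:1): theoretical n(H2) = 0.54707 mol; at 70.87% yield, n(H2) = 0.38771 mol.
Step 2 (H2:NH3 = 3:2): theoretical n(NH3) = 0.25847 mol, so theoretical mass = 0.25847 × 17.034 = 4.4028 g.
At 67.61% yield, actual mass of NH3 = 4.4028 × 0.6761 = 2.9767 g.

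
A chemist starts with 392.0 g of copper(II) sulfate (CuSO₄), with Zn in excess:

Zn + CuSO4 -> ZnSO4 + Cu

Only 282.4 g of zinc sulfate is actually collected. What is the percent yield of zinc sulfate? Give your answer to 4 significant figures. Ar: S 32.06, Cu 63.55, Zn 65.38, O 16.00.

M(CuSO4) = 63.55 + 32.06 + 4(16.00) = 159.61 g/mol.
M(ZnSO4) = 65.38 + 32.06 + 4(16.00) = 161.44 g/mol.
n(CuSO4) = 392.00 g / 159.61 g/mol = 2.4560 mol.
From the equation the CuSO4:ZnSO4 mole ratio is 1:1, so n(ZnSO4) = 2.4560 × 1/1 = 2.4560 mol.
Mass of ZnSO4 = 2.4560 mol × 161.44 g/mol = 396.49 g.
This is the theoretical yield. Percent yield = 282.4 g / 396.49 g × 100% = 71.224%.

71.22 %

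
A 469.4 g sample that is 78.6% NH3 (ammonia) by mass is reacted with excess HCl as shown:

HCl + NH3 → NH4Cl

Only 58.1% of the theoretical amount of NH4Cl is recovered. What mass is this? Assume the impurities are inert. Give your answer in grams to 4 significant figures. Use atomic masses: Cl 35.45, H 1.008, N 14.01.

Pure NH3 available = 469.4 g × 0.786 = 368.95 g.
M(NH3) = 14.01 + 3(1.008) = 17.034 g/mol.
M(NH4Cl) = 14.01 + 4(1.008) + 35.45 = 53.492 g/mol.
n(NH3) = 368.95 g / 17.034 g/mol = 21.660 mol.
From the equation the NH3:NH4Cl mole ratio is 1:1, so n(NH4Cl) = 21.660 × 1/1 = 21.660 mol.
Mass of NH4Cl = 21.660 mol × 53.492 g/mol = 1158.6 g.
Actual mass collected = 1158.6 g × 0.581 = 673.15 g.

673.2 g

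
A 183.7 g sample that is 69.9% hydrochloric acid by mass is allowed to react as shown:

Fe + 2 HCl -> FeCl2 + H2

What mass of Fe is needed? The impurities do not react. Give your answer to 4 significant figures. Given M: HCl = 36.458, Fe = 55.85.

Mass of pure HCl = 183.7 g × 0.699 = 128.41 g.
n(HCl) = 128.41 g / 36.458 g/mol = 3.5220 mol.
From the equation the HCl:Fe mole ratio is 2:1, so n(Fe) = 3.5220 × 1/2 = 1.7610 mol.
Mass of Fe = 1.7610 mol × 55.85 g/mol = 98.353 g.

98.35 g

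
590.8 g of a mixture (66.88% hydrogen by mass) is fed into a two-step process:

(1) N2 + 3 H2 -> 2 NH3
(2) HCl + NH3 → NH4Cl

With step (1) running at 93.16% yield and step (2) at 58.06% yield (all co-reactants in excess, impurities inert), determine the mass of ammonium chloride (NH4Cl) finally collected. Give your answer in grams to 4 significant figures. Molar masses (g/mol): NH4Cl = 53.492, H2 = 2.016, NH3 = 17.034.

3781 g

Pure H2 = 590.8 × 0.6688 = 395.13 g.
n(H2) = 395.13 / 2.016 = 196.00 mol.
Step 1 (H2:NH3 = 3:2): theoretical n(NH3) = 130.66 mol; at 93.16% yield, n(NH3) = 121.73 mol.
Step 2 (NH3:NH4Cl = 1:1): theoretical n(NH4Cl) = 121.73 mol, so theoretical mass = 121.73 × 53.492 = 6511.4 g.
At 58.06% yield, actual mass of NH4Cl = 6511.4 × 0.5806 = 3780.5 g.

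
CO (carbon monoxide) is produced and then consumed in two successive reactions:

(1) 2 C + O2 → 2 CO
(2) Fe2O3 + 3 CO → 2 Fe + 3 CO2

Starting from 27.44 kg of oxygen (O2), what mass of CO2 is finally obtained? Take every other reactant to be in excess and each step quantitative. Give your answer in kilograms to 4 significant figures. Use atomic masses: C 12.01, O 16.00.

M(O2) = 2(16.00) = 32.00 g/mol.
M(CO2) = 12.01 + 2(16.00) = 44.01 g/mol.
27.44 kg = 27440 g.
n(O2) = 27440 / 32.00 = 857.50 mol.
Step 1 gives a 1:2 ratio of O2 to CO, so n(CO) = 1715.0 mol.
In step 2 the CO:CO2 ratio is 3:3, so n(CO2) = 1715.0 mol.
Mass of CO2 = 1715.0 × 44.01 = 75477 g = 75.48 kg.

75.48 kg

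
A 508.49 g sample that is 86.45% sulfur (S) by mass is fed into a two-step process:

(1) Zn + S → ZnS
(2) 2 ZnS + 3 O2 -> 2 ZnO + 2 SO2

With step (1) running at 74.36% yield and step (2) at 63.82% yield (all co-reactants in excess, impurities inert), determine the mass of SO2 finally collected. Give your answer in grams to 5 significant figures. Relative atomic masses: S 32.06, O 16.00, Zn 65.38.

Pure S = 508.49 × 0.8645 = 439.590 g.
M(S) = 32.06 g/mol.
M(SO2) = 32.06 + 2(16.00) = 64.06 g/mol.
n(S) = 439.590 / 32.06 = 13.7115 mol.
Step 1 (S:ZnS = 1:1): theoretical n(ZnS) = 13.7115 mol; at 74.36% yield, n(ZnS) = 10.1958 mol.
Step 2 (ZnS:SO2 = 2:2): theoretical n(SO2) = 10.1958 mol, so theoretical mass = 10.1958 × 64.06 = 653.146 g.
At 63.82% yield, actual mass of SO2 = 653.146 × 0.6382 = 416.838 g.

416.84 g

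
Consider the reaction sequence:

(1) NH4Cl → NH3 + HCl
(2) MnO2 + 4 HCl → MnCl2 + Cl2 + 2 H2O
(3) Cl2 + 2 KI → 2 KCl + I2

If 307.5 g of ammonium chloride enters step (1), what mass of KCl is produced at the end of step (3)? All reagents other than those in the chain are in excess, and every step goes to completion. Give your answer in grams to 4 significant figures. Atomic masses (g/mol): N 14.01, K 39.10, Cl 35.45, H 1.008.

214.3 g

M(NH4Cl) = 14.01 + 4(1.008) + 35.45 = 53.492 g/mol.
M(KCl) = 39.10 + 35.45 = 74.55 g/mol.
n(NH4Cl) = 307.5 / 53.492 = 5.7485 mol.
Reaction (1): NH4Cl→HCl ratio 1:1 ⇒ n(HCl) = 5.7485 mol.
Reaction (2): HCl→Cl2 ratio 4:1 ⇒ n(Cl2) = 1.4371 mol.
Reaction (3): Cl2→KCl ratio 1:2 ⇒ n(KCl) = 2.8743 mol.
Mass of KCl = 2.8743 × 74.55 = 214.28 g.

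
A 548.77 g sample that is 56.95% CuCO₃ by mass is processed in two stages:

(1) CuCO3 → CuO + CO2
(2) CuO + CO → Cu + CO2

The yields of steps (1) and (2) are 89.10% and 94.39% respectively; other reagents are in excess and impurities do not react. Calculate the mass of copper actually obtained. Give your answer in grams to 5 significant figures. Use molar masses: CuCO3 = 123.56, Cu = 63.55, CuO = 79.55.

Pure CuCO3 = 548.77 × 0.5695 = 312.525 g.
n(CuCO3) = 312.525 / 123.56 = 2.52933 mol.
Step 1 (CuCO3:CuO = 1:1): theoretical n(CuO) = 2.52933 mol; at 89.10% yield, n(CuO) = 2.25364 mol.
Step 2 (CuO:Cu = 1:1): theoretical n(Cu) = 2.25364 mol, so theoretical mass = 2.25364 × 63.55 = 143.219 g.
At 94.39% yield, actual mass of Cu = 143.219 × 0.9439 = 135.184 g.

135.18 g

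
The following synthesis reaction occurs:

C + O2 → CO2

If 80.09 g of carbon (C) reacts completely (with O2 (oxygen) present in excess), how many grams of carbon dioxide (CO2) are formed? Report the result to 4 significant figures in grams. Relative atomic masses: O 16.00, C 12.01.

293.5 g

M(C) = 12.01 g/mol.
M(CO2) = 12.01 + 2(16.00) = 44.01 g/mol.
n(C) = 80.090 g / 12.01 g/mol = 6.6686 mol.
From the equation the C:CO2 mole ratio is 1:1, so n(CO2) = 6.6686 × 1/1 = 6.6686 mol.
Mass of CO2 = 6.6686 mol × 44.01 g/mol = 293.49 g.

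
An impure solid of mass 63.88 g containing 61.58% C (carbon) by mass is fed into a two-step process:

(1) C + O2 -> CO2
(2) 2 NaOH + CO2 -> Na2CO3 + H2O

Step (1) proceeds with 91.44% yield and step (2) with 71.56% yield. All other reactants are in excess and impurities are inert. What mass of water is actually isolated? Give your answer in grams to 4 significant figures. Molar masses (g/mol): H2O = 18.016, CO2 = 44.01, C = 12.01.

Pure C = 63.88 × 0.6158 = 39.337 g.
n(C) = 39.337 / 12.01 = 3.2754 mol.
Step 1 (C:CO2 = 1:1): theoretical n(CO2) = 3.2754 mol; at 91.44% yield, n(CO2) = 2.9950 mol.
Step 2 (CO2:H2O = 1:1): theoretical n(H2O) = 2.9950 mol, so theoretical mass = 2.9950 × 18.016 = 53.958 g.
At 71.56% yield, actual mass of H2O = 53.958 × 0.7156 = 38.612 g.

38.61 g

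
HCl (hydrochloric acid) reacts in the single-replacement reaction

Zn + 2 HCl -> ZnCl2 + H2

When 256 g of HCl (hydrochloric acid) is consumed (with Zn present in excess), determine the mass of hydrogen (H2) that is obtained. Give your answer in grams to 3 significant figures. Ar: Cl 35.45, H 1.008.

7.08 g

M(HCl) = 1.008 + 35.45 = 36.458 g/mol.
M(H2) = 2(1.008) = 2.016 g/mol.
n(HCl) = 256.0 g / 36.458 g/mol = 7.022 mol.
From the equation the HCl:H2 mole ratio is 2:1, so n(H2) = 7.022 × 1/2 = 3.511 mol.
Mass of H2 = 3.511 mol × 2.016 g/mol = 7.078 g.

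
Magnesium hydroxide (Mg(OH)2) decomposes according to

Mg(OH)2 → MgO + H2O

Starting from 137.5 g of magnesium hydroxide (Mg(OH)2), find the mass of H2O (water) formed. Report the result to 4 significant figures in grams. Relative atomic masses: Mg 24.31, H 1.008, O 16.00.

M(Mg(OH)2) = 24.31 + 2(16.00) + 2(1.008) = 58.326 g/mol.
M(H2O) = 2(1.008) + 16.00 = 18.016 g/mol.
n(Mg(OH)2) = 137.50 g / 58.326 g/mol = 2.3574 mol.
From the equation the Mg(OH)2:H2O mole ratio is 1:1, so n(H2O) = 2.3574 × 1/1 = 2.3574 mol.
Mass of H2O = 2.3574 mol × 18.016 g/mol = 42.472 g.

42.47 g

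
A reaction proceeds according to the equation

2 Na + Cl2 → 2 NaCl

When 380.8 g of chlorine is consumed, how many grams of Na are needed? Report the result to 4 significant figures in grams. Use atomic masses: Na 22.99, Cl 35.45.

M(Cl2) = 2(35.45) = 70.90 g/mol.
M(Na) = 22.99 g/mol.
n(Cl2) = 380.80 g / 70.90 g/mol = 5.3709 mol.
From the equation the Cl2:Na mole ratio is 1:2, so n(Na) = 5.3709 × 2/1 = 10.742 mol.
Mass of Na = 10.742 mol × 22.99 g/mol = 246.96 g.

247.0 g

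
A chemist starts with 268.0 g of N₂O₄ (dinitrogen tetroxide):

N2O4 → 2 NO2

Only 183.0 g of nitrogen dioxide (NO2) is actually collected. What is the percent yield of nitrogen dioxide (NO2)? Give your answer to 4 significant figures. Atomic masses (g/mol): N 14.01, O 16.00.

68.28 %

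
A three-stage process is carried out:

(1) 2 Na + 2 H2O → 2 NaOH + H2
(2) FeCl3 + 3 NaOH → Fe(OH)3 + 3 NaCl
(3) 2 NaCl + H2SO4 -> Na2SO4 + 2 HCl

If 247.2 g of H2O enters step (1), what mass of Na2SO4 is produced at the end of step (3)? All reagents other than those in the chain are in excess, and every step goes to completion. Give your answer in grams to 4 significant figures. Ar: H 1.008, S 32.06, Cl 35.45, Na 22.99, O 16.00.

974.5 g

M(H2O) = 2(1.008) + 16.00 = 18.016 g/mol.
M(Na2SO4) = 2(22.99) + 32.06 + 4(16.00) = 142.04 g/mol.
n(H2O) = 247.2 / 18.016 = 13.721 mol.
Reaction (1): H2O→NaOH ratio 2:2 ⇒ n(NaOH) = 13.721 mol.
Reaction (2): NaOH→NaCl ratio 3:3 ⇒ n(NaCl) = 13.721 mol.
Reaction (3): NaCl→Na2SO4 ratio 2:1 ⇒ n(Na2SO4) = 6.8606 mol.
Mass of Na2SO4 = 6.8606 × 142.04 = 974.48 g.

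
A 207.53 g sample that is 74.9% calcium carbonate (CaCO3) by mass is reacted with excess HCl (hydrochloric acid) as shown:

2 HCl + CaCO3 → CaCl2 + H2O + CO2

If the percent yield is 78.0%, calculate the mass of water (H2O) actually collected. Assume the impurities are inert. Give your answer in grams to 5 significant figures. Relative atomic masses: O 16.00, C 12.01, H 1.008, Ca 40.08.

21.824 g

Pure CaCO3 available = 207.53 g × 0.749 = 155.440 g.
M(CaCO3) = 40.08 + 12.01 + 3(16.00) = 100.09 g/mol.
M(H2O) = 2(1.008) + 16.00 = 18.016 g/mol.
n(CaCO3) = 155.440 g / 100.09 g/mol = 1.55300 mol.
From the equation the CaCO3:H2O mole ratio is 1:1, so n(H2O) = 1.55300 × 1/1 = 1.55300 mol.
Mass of H2O = 1.55300 mol × 18.016 g/mol = 27.9789 g.
Actual mass collected = 27.9789 g × 0.780 = 21.8235 g.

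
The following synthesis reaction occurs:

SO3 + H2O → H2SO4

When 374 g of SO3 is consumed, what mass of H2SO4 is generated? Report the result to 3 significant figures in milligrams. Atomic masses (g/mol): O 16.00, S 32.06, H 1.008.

458000 mg

M(SO3) = 32.06 + 3(16.00) = 80.06 g/mol.
M(H2SO4) = 2(1.008) + 32.06 + 4(16.00) = 98.076 g/mol.
n(SO3) = 374.0 g / 80.06 g/mol = 4.671 mol.
From the equation the SO3:H2SO4 mole ratio is 1:1, so n(H2SO4) = 4.671 × 1/1 = 4.671 mol.
Mass of H2SO4 = 4.671 mol × 98.076 g/mol = 458.2 g.
Converting to mg: 458.2 g = 458000 mg.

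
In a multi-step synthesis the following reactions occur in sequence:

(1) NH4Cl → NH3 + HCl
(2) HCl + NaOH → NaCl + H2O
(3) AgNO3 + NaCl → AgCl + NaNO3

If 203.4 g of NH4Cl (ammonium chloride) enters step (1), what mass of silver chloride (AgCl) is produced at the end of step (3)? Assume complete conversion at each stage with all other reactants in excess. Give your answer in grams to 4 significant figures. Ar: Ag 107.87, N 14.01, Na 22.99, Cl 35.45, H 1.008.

545.0 g

M(NH4Cl) = 14.01 + 4(1.008) + 35.45 = 53.492 g/mol.
M(AgCl) = 107.87 + 35.45 = 143.32 g/mol.
n(NH4Cl) = 203.4 / 53.492 = 3.8024 mol.
Reaction (1): NH4Cl→HCl ratio 1:1 ⇒ n(HCl) = 3.8024 mol.
Reaction (2): HCl→NaCl ratio 1:1 ⇒ n(NaCl) = 3.8024 mol.
Reaction (3): NaCl→AgCl ratio 1:1 ⇒ n(AgCl) = 3.8024 mol.
Mass of AgCl = 3.8024 × 143.32 = 544.97 g.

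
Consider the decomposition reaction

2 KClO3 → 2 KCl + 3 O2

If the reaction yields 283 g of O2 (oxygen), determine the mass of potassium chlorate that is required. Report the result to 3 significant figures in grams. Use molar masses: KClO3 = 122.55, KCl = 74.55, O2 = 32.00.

n(O2) = 283.0 g / 32.00 g/mol = 8.844 mol.
From the equation the O2:KClO3 mole ratio is 3:2, so n(KClO3) = 8.844 × 2/3 = 5.896 mol.
Mass of KClO3 = 5.896 mol × 122.55 g/mol = 722.5 g.

723 g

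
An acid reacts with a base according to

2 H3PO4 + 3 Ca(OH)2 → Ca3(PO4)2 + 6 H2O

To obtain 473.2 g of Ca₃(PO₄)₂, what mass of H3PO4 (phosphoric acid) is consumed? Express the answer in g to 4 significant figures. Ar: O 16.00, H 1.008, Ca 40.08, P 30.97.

299.0 g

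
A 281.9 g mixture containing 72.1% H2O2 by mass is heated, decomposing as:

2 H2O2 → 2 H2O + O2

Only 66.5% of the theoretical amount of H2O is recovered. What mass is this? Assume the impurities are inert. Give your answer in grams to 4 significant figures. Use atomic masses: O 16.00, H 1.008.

Pure H2O2 available = 281.9 g × 0.721 = 203.25 g.
M(H2O2) = 2(1.008) + 2(16.00) = 34.016 g/mol.
M(H2O) = 2(1.008) + 16.00 = 18.016 g/mol.
n(H2O2) = 203.25 g / 34.016 g/mol = 5.9751 mol.
From the equation the H2O2:H2O mole ratio is 2:2, so n(H2O) = 5.9751 × 2/2 = 5.9751 mol.
Mass of H2O = 5.9751 mol × 18.016 g/mol = 107.65 g.
Actual mass collected = 107.65 g × 0.665 = 71.586 g.

71.59 g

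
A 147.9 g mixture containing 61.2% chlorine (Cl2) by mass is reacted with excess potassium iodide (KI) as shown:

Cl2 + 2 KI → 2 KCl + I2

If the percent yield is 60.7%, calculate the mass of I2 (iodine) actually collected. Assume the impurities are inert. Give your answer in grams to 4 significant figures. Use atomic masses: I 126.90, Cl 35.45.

196.7 g

Pure Cl2 available = 147.9 g × 0.612 = 90.515 g.
M(Cl2) = 2(35.45) = 70.90 g/mol.
M(I2) = 2(126.90) = 253.80 g/mol.
n(Cl2) = 90.515 g / 70.90 g/mol = 1.2767 mol.
From the equation the Cl2:I2 mole ratio is 1:1, so n(I2) = 1.2767 × 1/1 = 1.2767 mol.
Mass of I2 = 1.2767 mol × 253.80 g/mol = 324.01 g.
Actual mass collected = 324.01 g × 0.607 = 196.68 g.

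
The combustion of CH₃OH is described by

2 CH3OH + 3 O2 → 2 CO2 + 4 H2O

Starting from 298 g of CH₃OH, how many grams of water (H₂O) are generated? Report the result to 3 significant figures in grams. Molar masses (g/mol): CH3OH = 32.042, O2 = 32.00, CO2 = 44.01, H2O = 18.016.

n(CH3OH) = 298.0 g / 32.042 g/mol = 9.300 mol.
From the equation the CH3OH:H2O mole ratio is 2:4, so n(H2O) = 9.300 × 4/2 = 18.60 mol.
Mass of H2O = 18.60 mol × 18.016 g/mol = 335.1 g.

335 g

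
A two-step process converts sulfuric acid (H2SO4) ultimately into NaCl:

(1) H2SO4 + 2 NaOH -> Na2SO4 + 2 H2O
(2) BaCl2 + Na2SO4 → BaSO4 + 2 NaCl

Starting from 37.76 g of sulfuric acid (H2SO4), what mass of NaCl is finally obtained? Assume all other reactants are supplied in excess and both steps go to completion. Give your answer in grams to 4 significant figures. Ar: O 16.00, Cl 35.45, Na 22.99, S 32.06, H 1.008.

45.00 g

M(H2SO4) = 2(1.008) + 32.06 + 4(16.00) = 98.076 g/mol.
M(NaCl) = 22.99 + 35.45 = 58.44 g/mol.
n(H2SO4) = 37.760 / 98.076 = 0.38501 mol.
Step 1 gives a 1:1 ratio of H2SO4 to Na2SO4, so n(Na2SO4) = 0.38501 mol.
In step 2 the Na2SO4:NaCl ratio is 1:2, so n(NaCl) = 0.77002 mol.
Mass of NaCl = 0.77002 × 58.44 = 45.000 g.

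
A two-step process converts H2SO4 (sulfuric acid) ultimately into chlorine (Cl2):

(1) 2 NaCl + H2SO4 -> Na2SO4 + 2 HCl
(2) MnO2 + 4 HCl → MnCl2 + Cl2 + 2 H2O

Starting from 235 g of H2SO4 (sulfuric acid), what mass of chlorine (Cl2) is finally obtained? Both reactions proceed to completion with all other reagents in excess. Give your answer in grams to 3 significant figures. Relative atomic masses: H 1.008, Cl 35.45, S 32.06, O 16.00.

84.9 g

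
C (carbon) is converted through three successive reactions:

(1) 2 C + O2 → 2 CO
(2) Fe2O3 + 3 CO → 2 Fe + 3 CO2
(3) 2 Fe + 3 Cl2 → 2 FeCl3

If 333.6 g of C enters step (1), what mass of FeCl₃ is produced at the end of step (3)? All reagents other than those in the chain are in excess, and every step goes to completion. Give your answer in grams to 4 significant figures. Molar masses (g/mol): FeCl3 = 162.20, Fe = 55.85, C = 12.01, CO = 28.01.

3004 g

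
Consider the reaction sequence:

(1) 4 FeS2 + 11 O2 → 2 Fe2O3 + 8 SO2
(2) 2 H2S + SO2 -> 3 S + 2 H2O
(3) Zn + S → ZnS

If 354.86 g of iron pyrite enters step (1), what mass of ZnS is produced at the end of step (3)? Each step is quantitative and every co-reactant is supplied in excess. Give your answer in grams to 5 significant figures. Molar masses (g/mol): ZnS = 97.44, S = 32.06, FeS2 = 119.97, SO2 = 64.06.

1729.3 g

n(FeS2) = 354.86 / 119.97 = 2.95791 mol.
Reaction (1): FeS2→SO2 ratio 4:8 ⇒ n(SO2) = 5.91581 mol.
Reaction (2): SO2→S ratio 1:3 ⇒ n(S) = 17.7474 mol.
Reaction (3): S→ZnS ratio 1:1 ⇒ n(ZnS) = 17.7474 mol.
Mass of ZnS = 17.7474 × 97.44 = 1729.31 g.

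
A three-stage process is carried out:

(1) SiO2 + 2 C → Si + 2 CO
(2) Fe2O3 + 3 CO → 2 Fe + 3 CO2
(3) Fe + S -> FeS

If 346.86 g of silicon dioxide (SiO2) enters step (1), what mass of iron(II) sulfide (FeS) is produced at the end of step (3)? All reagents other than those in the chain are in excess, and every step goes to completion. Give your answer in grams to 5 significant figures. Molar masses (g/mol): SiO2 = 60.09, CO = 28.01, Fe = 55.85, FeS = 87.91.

676.60 g

n(SiO2) = 346.86 / 60.09 = 5.77234 mol.
Reaction (1): SiO2→CO ratio 1:2 ⇒ n(CO) = 11.5447 mol.
Reaction (2): CO→Fe ratio 3:2 ⇒ n(Fe) = 7.69646 mol.
Reaction (3): Fe→FeS ratio 1:1 ⇒ n(FeS) = 7.69646 mol.
Mass of FeS = 7.69646 × 87.91 = 676.595 g.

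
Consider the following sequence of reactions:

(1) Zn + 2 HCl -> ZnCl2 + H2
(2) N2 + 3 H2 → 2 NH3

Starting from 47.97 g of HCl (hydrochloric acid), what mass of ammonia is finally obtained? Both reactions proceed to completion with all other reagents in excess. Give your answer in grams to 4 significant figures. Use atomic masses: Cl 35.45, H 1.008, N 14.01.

M(HCl) = 1.008 + 35.45 = 36.458 g/mol.
M(NH3) = 14.01 + 3(1.008) = 17.034 g/mol.
n(HCl) = 47.970 / 36.458 = 1.3158 mol.
Step 1 gives a 2:1 ratio of HCl to H2, so n(H2) = 0.65788 mol.
In step 2 the H2:NH3 ratio is 3:2, so n(NH3) = 0.43859 mol.
Mass of NH3 = 0.43859 × 17.034 = 7.4709 g.

7.471 g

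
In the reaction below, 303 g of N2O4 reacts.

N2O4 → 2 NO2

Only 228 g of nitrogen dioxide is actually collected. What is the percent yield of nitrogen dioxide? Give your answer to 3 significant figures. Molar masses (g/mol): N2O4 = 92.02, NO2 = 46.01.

75.2 %

n(N2O4) = 303.0 g / 92.02 g/mol = 3.293 mol.
From the equation the N2O4:NO2 mole ratio is 1:2, so n(NO2) = 3.293 × 2/1 = 6.586 mol.
Mass of NO2 = 6.586 mol × 46.01 g/mol = 303.0 g.
This is the theoretical yield. Percent yield = 228 g / 303.0 g × 100% = 75.25%.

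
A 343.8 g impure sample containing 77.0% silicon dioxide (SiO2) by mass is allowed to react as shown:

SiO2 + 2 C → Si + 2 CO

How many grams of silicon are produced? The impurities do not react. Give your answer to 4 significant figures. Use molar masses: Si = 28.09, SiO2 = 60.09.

Mass of pure SiO2 = 343.8 g × 0.770 = 264.73 g.
n(SiO2) = 264.73 g / 60.09 g/mol = 4.4055 mol.
From the equation the SiO2:Si mole ratio is 1:1, so n(Si) = 4.4055 × 1/1 = 4.4055 mol.
Mass of Si = 4.4055 mol × 28.09 g/mol = 123.75 g.

123.8 g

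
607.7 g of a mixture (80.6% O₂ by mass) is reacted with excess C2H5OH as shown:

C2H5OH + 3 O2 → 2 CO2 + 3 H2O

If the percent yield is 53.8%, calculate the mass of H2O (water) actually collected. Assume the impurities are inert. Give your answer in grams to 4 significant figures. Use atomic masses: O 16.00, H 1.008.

Pure O2 available = 607.7 g × 0.806 = 489.81 g.
M(O2) = 2(16.00) = 32.00 g/mol.
M(H2O) = 2(1.008) + 16.00 = 18.016 g/mol.
n(O2) = 489.81 g / 32.00 g/mol = 15.306 mol.
From the equation the O2:H2O mole ratio is 3:3, so n(H2O) = 15.306 × 3/3 = 15.306 mol.
Mass of H2O = 15.306 mol × 18.016 g/mol = 275.76 g.
Actual mass collected = 275.76 g × 0.538 = 148.36 g.

148.4 g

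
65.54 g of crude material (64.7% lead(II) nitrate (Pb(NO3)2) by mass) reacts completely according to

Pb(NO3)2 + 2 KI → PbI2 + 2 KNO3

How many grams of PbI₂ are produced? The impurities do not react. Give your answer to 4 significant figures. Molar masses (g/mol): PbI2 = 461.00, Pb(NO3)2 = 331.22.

59.02 g

Mass of pure Pb(NO3)2 = 65.54 g × 0.647 = 42.404 g.
n(Pb(NO3)2) = 42.404 g / 331.22 g/mol = 0.12802 mol.
From the equation the Pb(NO3)2:PbI2 mole ratio is 1:1, so n(PbI2) = 0.12802 × 1/1 = 0.12802 mol.
Mass of PbI2 = 0.12802 mol × 461.00 g/mol = 59.019 g.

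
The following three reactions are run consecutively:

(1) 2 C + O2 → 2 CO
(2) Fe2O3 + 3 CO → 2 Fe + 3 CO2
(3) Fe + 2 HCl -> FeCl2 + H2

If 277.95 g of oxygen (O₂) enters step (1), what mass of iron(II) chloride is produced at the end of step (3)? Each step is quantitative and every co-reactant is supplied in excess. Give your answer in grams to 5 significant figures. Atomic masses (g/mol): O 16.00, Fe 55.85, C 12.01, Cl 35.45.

M(O2) = 2(16.00) = 32.00 g/mol.
M(FeCl2) = 55.85 + 2(35.45) = 126.75 g/mol.
n(O2) = 277.95 / 32.00 = 8.68594 mol.
Reaction (1): O2→CO ratio 1:2 ⇒ n(CO) = 17.3719 mol.
Reaction (2): CO→Fe ratio 3:2 ⇒ n(Fe) = 11.5812 mol.
Reaction (3): Fe→FeCl2 ratio 1:1 ⇒ n(FeCl2) = 11.5812 mol.
Mass of FeCl2 = 11.5812 × 126.75 = 1467.92 g.

1467.9 g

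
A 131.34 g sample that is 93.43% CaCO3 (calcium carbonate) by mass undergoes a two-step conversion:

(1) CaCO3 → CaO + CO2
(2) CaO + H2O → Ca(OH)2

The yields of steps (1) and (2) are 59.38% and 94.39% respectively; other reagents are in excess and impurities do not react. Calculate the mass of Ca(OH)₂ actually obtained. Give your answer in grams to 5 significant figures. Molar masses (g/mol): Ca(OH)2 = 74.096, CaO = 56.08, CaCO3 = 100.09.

50.916 g

Pure CaCO3 = 131.34 × 0.9343 = 122.711 g.
n(CaCO3) = 122.711 / 100.09 = 1.22601 mol.
Step 1 (CaCO3:CaO = 1:1): theoretical n(CaO) = 1.22601 mol; at 59.38% yield, n(CaO) = 0.728002 mol.
Step 2 (CaO:Ca(OH)2 = 1:1): theoretical n(Ca(OH)2) = 0.728002 mol, so theoretical mass = 0.728002 × 74.096 = 53.9421 g.
At 94.39% yield, actual mass of Ca(OH)2 = 53.9421 × 0.9439 = 50.9159 g.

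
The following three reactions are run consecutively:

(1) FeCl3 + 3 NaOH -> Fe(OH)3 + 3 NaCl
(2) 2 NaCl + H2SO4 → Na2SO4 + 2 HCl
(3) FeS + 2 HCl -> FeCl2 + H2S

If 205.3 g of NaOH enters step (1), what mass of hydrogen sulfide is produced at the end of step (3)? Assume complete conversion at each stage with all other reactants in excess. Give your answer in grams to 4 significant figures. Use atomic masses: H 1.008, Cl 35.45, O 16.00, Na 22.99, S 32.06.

87.45 g

M(NaOH) = 22.99 + 16.00 + 1.008 = 39.998 g/mol.
M(H2S) = 2(1.008) + 32.06 = 34.076 g/mol.
n(NaOH) = 205.3 / 39.998 = 5.1328 mol.
Reaction (1): NaOH→NaCl ratio 3:3 ⇒ n(NaCl) = 5.1328 mol.
Reaction (2): NaCl→HCl ratio 2:2 ⇒ n(HCl) = 5.1328 mol.
Reaction (3): HCl→H2S ratio 2:1 ⇒ n(H2S) = 2.5664 mol.
Mass of H2S = 2.5664 × 34.076 = 87.452 g.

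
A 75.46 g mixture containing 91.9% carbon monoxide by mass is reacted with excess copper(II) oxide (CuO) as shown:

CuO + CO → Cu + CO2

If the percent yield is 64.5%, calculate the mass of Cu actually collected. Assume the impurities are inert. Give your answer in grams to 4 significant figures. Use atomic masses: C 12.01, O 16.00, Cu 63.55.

101.5 g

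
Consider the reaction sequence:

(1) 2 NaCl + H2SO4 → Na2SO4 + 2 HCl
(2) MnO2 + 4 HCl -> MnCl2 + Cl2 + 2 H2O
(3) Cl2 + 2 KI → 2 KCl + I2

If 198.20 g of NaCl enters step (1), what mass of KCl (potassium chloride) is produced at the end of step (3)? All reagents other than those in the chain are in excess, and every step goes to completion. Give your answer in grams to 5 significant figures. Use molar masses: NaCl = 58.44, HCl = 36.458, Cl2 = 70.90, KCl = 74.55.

n(NaCl) = 198.20 / 58.44 = 3.39151 mol.
Reaction (1): NaCl→HCl ratio 2:2 ⇒ n(HCl) = 3.39151 mol.
Reaction (2): HCl→Cl2 ratio 4:1 ⇒ n(Cl2) = 0.847878 mol.
Reaction (3): Cl2→KCl ratio 1:2 ⇒ n(KCl) = 1.69576 mol.
Mass of KCl = 1.69576 × 74.55 = 126.419 g.

126.42 g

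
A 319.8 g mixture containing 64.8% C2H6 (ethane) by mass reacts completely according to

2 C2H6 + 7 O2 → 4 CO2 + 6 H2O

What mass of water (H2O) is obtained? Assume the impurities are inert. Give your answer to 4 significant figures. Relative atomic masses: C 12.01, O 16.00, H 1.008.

372.5 g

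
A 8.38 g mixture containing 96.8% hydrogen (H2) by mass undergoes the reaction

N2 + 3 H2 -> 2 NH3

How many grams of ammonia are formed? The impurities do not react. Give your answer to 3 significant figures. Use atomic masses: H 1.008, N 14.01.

45.7 g

Mass of pure H2 = 8.38 g × 0.968 = 8.112 g.
M(H2) = 2(1.008) = 2.016 g/mol.
M(NH3) = 14.01 + 3(1.008) = 17.034 g/mol.
n(H2) = 8.112 g / 2.016 g/mol = 4.024 mol.
From the equation the H2:NH3 mole ratio is 3:2, so n(NH3) = 4.024 × 2/3 = 2.682 mol.
Mass of NH3 = 2.682 mol × 17.034 g/mol = 45.69 g.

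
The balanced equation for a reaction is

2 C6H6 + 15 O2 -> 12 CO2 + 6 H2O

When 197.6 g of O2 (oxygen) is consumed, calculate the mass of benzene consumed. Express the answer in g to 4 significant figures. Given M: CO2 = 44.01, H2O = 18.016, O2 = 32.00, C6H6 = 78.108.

64.31 g

n(O2) = 197.60 g / 32.00 g/mol = 6.1750 mol.
From the equation the O2:C6H6 mole ratio is 15:2, so n(C6H6) = 6.1750 × 2/15 = 0.82333 mol.
Mass of C6H6 = 0.82333 mol × 78.108 g/mol = 64.309 g.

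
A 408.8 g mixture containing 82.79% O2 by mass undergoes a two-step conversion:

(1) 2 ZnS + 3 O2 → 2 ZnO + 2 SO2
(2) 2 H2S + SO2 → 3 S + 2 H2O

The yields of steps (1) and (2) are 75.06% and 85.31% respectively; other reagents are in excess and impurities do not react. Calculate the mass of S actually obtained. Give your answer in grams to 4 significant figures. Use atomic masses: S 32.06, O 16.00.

434.3 g

Pure O2 = 408.8 × 0.8279 = 338.45 g.
M(O2) = 2(16.00) = 32.00 g/mol.
M(S) = 32.06 g/mol.
n(O2) = 338.45 / 32.00 = 10.576 mol.
Step 1 (O2:SO2 = 3:2): theoretical n(SO2) = 7.0509 mol; at 75.06% yield, n(SO2) = 5.2924 mol.
Step 2 (SO2:S = 1:3): theoretical n(S) = 15.877 mol, so theoretical mass = 15.877 × 32.06 = 509.03 g.
At 85.31% yield, actual mass of S = 509.03 × 0.8531 = 434.25 g.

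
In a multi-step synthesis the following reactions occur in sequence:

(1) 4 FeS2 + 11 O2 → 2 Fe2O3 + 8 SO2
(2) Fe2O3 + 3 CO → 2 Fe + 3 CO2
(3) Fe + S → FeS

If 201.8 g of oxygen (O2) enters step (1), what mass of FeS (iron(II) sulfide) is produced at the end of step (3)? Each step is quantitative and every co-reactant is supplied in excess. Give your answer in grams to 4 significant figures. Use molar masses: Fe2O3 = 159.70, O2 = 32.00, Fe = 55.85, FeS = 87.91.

n(O2) = 201.8 / 32.00 = 6.3063 mol.
Reaction (1): O2→Fe2O3 ratio 11:2 ⇒ n(Fe2O3) = 1.1466 mol.
Reaction (2): Fe2O3→Fe ratio 1:2 ⇒ n(Fe) = 2.2932 mol.
Reaction (3): Fe→FeS ratio 1:1 ⇒ n(FeS) = 2.2932 mol.
Mass of FeS = 2.2932 × 87.91 = 201.59 g.

201.6 g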